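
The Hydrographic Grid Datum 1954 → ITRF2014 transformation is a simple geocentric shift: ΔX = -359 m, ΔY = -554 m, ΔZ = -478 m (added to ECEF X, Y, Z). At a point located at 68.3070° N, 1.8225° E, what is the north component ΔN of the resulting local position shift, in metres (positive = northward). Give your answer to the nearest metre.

ΔN = 173 m

At φ = 68.3070°, λ = 1.8225°: sin φ = 0.929178, cos φ = 0.369633, sin λ = 0.031803, cos λ = 0.999494.
ΔN = −sin φ cos λ·ΔX − sin φ sin λ·ΔY + cos φ·ΔZ = −(0.929178)(0.999494)(-359) − (0.929178)(0.031803)(-554) + (0.369633)(-478) = 173.09 m.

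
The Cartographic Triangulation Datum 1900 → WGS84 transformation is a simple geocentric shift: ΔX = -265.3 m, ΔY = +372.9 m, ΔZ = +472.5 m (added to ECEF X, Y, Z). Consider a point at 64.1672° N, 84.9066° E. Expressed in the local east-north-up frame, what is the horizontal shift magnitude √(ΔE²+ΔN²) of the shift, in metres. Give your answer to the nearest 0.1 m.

At φ = 64.1672°, λ = 84.9066°: sin φ = 0.900069, cos φ = 0.435746, sin λ = 0.996051, cos λ = 0.088780.
ΔE = −sin λ·ΔX + cos λ·ΔY = −(0.996051)·(-265.3) + (0.088780)·(372.9) = 297.36 m.
ΔN = −sin φ cos λ·ΔX − sin φ sin λ·ΔY + cos φ·ΔZ = −(0.900069)(0.088780)(-265.3) − (0.900069)(0.996051)(372.9) + (0.435746)(472.5) = -107.22 m.
Horizontal magnitude = √(ΔE² + ΔN²) = √(297.36² + (-107.22)²) = 316.10 m.

316.1 m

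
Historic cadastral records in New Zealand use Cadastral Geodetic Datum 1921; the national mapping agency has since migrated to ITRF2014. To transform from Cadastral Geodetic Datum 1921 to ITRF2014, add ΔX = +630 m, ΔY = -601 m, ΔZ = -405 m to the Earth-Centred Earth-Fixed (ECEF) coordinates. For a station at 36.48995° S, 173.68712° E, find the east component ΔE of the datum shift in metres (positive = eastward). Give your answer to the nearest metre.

ΔE = 528 m

The local east axis at (φ, λ) is (−sin λ, cos λ, 0), so ΔE = −sin(173.68712°)·630 + cos(173.68712°)·(-601) = 528.08 m.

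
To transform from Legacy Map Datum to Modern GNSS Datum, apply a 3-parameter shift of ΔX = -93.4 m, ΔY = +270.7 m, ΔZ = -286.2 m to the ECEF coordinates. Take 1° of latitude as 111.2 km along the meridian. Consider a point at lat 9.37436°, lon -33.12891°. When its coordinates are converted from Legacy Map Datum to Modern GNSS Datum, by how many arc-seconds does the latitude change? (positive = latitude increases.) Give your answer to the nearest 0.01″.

Δφ = -7.95″

sin φ = 0.162884, cos φ = 0.986645, sin λ = -0.546525, cos λ = 0.837443.
North component: ΔN = −sin φ cos λ·ΔX − sin φ sin λ·ΔY + cos φ·ΔZ = −(0.162884)(0.837443)(-93.4) − (0.162884)(-0.546525)(270.7) + (0.986645)(-286.2) = -245.54 m.
1° of latitude spans 111200 m, so Δφ = -245.54 / 111200 × 3600 = -7.949″.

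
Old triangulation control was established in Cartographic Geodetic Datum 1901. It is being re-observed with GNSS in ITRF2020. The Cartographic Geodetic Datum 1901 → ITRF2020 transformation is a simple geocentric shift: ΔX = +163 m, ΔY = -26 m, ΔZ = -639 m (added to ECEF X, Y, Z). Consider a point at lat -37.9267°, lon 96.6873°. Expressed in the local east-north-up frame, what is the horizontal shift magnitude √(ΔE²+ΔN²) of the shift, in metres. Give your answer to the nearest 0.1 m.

The local east axis at (φ, λ) is (−sin λ, cos λ, 0), so ΔE = −sin(96.6873°)·163 + cos(96.6873°)·(-26) = -158.86 m.
The local north axis is (−sin φ cos λ, −sin φ sin λ, cos φ), giving ΔN = -11.667 − 15.872 − 504.042 = -531.58 m.
Horizontal magnitude = √(ΔE² + ΔN²) = √((-158.86)² + (-531.58)²) = 554.81 m.

554.8 m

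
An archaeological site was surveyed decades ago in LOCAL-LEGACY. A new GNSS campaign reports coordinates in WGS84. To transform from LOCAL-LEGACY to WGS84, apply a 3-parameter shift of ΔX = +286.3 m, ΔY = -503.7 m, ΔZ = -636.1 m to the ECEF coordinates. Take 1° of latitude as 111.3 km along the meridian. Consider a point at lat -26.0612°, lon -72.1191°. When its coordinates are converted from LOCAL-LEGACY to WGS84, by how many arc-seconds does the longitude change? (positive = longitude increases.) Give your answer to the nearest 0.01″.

sin φ = -0.439331, cos φ = 0.898325, sin λ = -0.951697, cos λ = 0.307039.
East component: ΔE = −sin λ·ΔX + cos λ·ΔY = −(-0.951697)(286.3) + (0.307039)(-503.7) = 117.82 m.
1° of latitude spans 111300 m; at latitude φ, 1° of longitude spans that × cos φ = 99983.6 m, so Δλ = 117.82 / 99983.6 × 3600 = 4.242″.

Δλ = 4.24″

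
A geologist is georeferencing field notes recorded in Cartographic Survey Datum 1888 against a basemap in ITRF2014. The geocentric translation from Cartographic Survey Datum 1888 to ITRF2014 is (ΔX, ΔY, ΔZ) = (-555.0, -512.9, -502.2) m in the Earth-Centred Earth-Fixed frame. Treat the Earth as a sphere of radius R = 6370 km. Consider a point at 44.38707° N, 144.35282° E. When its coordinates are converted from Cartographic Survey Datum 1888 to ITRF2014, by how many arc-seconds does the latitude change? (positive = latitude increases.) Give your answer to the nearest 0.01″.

Δφ = -15.07″

sin φ = 0.699502, cos φ = 0.714631, sin λ = 0.582792, cos λ = -0.812621.
North component: ΔN = −sin φ cos λ·ΔX − sin φ sin λ·ΔY + cos φ·ΔZ = −(0.699502)(-0.812621)(-555.0) − (0.699502)(0.582792)(-512.9) + (0.714631)(-502.2) = -465.28 m.
1° of latitude spans πR/180 = 111177 m, so Δφ = -465.28 / 111177 × 3600 = -15.066″.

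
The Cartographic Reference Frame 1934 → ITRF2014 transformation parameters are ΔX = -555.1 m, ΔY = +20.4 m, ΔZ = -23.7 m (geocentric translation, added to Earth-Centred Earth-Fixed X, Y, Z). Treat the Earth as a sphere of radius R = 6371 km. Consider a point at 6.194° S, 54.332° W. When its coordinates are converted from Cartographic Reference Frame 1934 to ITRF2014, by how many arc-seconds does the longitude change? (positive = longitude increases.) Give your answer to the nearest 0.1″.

sin φ = -0.107895, cos φ = 0.994162, sin λ = -0.812409, cos λ = 0.583088.
East component: ΔE = −sin λ·ΔX + cos λ·ΔY = −(-0.812409)(-555.1) + (0.583088)(20.4) = -439.07 m.
1° of latitude spans πR/180 = 111195 m; at latitude φ, 1° of longitude spans that × cos φ = 110545.8 m, so Δλ = -439.07 / 110545.8 × 3600 = -14.299″.

Δλ = -14.3″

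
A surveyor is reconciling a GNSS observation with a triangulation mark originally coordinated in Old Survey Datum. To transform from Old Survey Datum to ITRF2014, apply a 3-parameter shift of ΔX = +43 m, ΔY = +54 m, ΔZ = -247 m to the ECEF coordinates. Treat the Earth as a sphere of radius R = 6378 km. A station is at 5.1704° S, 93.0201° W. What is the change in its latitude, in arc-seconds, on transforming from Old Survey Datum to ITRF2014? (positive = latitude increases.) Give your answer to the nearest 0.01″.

sin φ = -0.090118, cos φ = 0.995931, sin λ = -0.998611, cos λ = -0.052686.
North component: ΔN = −sin φ cos λ·ΔX − sin φ sin λ·ΔY + cos φ·ΔZ = −(-0.090118)(-0.052686)(43) − (-0.090118)(-0.998611)(54) + (0.995931)(-247) = -251.06 m.
1° of latitude spans πR/180 = 111317 m, so Δφ = -251.06 / 111317 × 3600 = -8.119″.

Δφ = -8.12″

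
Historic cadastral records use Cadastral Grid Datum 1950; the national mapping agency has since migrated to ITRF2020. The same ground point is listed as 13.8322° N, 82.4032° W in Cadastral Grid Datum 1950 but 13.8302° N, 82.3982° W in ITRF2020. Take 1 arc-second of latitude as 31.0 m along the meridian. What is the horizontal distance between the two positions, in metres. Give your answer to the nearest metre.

Δφ = 13.8302° − 13.8322° = -0.0020°; Δλ = -82.3982° − -82.4032° = +0.0050°.
1° of latitude = 3600 × 31.00 = 111600 m.
ΔN = Δφ × 111600 = -223.2 m; ΔE = Δλ × 111600 × cos(13.8322°) = +0.0050 × 111600 × 0.971000 = 541.8 m.
Distance = √(ΔE² + ΔN²) = √(541.8² + (-223.2)²) = 586.0 m.

586 m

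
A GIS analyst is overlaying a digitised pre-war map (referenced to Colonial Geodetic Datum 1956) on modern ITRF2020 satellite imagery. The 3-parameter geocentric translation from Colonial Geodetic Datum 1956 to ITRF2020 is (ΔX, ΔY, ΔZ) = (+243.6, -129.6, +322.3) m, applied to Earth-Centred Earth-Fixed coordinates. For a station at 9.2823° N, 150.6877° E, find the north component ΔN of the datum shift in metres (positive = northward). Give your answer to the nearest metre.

The local north axis is (−sin φ cos λ, −sin φ sin λ, cos φ), giving ΔN = 34.262 + 10.234 + 318.080 = 362.58 m.

ΔN = 363 m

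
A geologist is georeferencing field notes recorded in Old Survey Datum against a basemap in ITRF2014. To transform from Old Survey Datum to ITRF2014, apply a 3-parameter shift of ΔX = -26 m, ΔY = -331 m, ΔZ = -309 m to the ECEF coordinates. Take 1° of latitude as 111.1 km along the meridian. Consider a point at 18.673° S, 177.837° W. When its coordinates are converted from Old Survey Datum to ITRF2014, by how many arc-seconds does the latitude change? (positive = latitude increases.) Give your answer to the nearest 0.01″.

sin φ = -0.320167, cos φ = 0.947361, sin λ = -0.037743, cos λ = -0.999287.
North component: ΔN = −sin φ cos λ·ΔX − sin φ sin λ·ΔY + cos φ·ΔZ = −(-0.320167)(-0.999287)(-26) − (-0.320167)(-0.037743)(-331) + (0.947361)(-309) = -280.42 m.
1° of latitude spans 111100 m, so Δφ = -280.42 / 111100 × 3600 = -9.086″.

Δφ = -9.09″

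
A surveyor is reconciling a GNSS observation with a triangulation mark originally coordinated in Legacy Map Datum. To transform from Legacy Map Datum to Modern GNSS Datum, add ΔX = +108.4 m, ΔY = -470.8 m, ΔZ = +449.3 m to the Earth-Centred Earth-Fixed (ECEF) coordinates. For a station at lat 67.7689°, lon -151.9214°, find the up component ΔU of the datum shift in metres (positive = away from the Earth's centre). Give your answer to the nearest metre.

ΔU = 464 m

The local up (radial) axis is (cos φ cos λ, cos φ sin λ, sin φ), giving ΔU = -36.185 + 83.840 + 415.901 = 463.56 m.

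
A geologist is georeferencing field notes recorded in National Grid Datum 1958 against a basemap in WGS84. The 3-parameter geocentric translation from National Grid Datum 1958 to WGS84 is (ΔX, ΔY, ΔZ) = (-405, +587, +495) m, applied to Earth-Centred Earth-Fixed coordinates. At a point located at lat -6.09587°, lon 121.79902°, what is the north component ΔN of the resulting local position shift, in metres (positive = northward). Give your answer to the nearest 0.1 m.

ΔN = 567.8 m

The local north axis is (−sin φ cos λ, −sin φ sin λ, cos φ), giving ΔN = 22.663 + 52.979 + 492.201 = 567.84 m.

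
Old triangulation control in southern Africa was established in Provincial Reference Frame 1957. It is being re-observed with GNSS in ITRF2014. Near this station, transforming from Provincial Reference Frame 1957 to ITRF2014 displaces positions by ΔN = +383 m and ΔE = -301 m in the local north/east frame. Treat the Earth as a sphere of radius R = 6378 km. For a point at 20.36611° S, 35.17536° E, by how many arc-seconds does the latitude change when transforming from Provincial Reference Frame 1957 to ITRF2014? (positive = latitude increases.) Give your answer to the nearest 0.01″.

On a sphere of radius R, 1 rad of latitude = R, so Δφ = ΔN / R = 383.0 / 6378000 = 6.0050e-05 rad = 12.386″.

Δφ = 12.39″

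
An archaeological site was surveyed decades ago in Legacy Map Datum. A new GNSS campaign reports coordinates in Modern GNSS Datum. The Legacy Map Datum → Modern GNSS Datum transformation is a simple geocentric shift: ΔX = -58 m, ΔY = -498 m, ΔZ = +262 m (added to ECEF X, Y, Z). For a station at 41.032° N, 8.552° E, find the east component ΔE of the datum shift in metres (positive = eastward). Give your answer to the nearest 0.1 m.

The local east axis at (φ, λ) is (−sin λ, cos λ, 0), so ΔE = −sin(8.552°)·(-58) + cos(8.552°)·(-498) = -483.84 m.

ΔE = -483.8 m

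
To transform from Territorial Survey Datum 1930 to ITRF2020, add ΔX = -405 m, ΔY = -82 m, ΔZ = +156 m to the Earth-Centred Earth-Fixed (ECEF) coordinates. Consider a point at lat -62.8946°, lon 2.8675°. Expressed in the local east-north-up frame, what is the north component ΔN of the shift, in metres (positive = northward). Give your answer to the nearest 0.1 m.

ΔN = -292.6 m

The local north axis is (−sin φ cos λ, −sin φ sin λ, cos φ), giving ΔN = -360.067 − 3.652 + 71.078 = -292.64 m.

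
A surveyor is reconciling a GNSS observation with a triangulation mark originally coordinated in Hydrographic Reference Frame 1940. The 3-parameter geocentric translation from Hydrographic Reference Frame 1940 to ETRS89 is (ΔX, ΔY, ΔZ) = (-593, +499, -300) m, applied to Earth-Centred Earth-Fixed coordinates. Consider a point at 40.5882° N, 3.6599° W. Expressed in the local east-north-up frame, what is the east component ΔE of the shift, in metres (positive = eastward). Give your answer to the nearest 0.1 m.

ΔE = 460.1 m

At φ = 40.5882°, λ = -3.6599°: sin φ = 0.650618, cos φ = 0.759405, sin λ = -0.063834, cos λ = 0.997961.
ΔE = −sin λ·ΔX + cos λ·ΔY = −(-0.063834)·(-593) + (0.997961)·(499) = 460.13 m.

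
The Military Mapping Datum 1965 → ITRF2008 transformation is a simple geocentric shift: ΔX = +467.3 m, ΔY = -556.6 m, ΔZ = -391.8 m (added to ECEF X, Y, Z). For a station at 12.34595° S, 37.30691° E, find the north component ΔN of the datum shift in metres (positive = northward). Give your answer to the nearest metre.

ΔN = -375 m

The local north axis is (−sin φ cos λ, −sin φ sin λ, cos φ), giving ΔN = 79.473 − 72.129 − 382.739 = -375.40 m.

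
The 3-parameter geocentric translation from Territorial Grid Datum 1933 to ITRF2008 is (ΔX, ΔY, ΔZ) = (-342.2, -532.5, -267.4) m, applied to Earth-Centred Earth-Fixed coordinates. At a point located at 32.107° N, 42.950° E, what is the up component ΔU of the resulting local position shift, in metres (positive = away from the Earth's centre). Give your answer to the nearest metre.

The local up (radial) axis is (cos φ cos λ, cos φ sin λ, sin φ), giving ΔU = -212.165 − 307.333 − 142.124 = -661.62 m.

ΔU = -662 m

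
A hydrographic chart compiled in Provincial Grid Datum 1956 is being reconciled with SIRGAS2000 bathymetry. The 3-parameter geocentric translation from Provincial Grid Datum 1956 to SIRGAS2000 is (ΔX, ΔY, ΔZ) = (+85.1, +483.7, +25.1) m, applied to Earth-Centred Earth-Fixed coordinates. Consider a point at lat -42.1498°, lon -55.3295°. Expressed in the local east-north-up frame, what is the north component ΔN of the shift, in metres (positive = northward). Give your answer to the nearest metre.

The local north axis is (−sin φ cos λ, −sin φ sin λ, cos φ), giving ΔN = 32.486 − 266.961 + 18.609 = -215.87 m.

ΔN = -216 m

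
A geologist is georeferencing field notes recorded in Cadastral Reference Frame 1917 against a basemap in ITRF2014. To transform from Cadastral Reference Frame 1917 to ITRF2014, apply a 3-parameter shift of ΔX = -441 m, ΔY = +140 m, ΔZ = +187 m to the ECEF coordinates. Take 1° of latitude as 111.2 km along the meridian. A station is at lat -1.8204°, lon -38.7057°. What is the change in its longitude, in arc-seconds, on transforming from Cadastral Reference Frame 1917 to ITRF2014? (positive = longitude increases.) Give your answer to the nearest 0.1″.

Δλ = -5.4″

sin φ = -0.031767, cos φ = 0.999495, sin λ = -0.625320, cos λ = 0.780368.
East component: ΔE = −sin λ·ΔX + cos λ·ΔY = −(-0.625320)(-441) + (0.780368)(140) = -166.51 m.
1° of latitude spans 111200 m; at latitude φ, 1° of longitude spans that × cos φ = 111143.9 m, so Δλ = -166.51 / 111143.9 × 3600 = -5.393″.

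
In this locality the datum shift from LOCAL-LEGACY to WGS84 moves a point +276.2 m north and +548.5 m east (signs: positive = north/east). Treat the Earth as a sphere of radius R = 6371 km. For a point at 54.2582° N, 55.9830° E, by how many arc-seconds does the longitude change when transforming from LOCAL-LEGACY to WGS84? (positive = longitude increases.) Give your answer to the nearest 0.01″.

At latitude 54.2582°, cos φ = 0.584134.
One radian of longitude at latitude φ spans R cos φ, so Δλ = ΔE / (R cos φ) = 548.5 / (6371000 × 0.584134) = 1.4739e-04 rad = 30.401″.

Δλ = 30.40″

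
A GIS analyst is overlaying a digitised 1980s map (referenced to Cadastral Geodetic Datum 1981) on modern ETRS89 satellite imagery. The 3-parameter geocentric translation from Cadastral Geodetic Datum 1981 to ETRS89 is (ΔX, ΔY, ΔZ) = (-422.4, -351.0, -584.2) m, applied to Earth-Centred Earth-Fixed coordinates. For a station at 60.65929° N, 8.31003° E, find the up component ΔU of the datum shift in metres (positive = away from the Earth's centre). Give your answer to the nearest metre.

The local up (radial) axis is (cos φ cos λ, cos φ sin λ, sin φ), giving ΔU = -204.804 − 24.858 − 509.260 = -738.92 m.

ΔU = -739 m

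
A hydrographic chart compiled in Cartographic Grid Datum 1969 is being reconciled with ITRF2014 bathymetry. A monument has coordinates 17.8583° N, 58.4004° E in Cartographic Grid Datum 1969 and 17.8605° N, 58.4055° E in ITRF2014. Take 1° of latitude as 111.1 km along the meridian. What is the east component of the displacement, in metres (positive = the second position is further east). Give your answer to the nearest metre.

ΔE = 539 m

Δφ = 17.8605° − 17.8583° = +0.0022°; Δλ = 58.4055° − 58.4004° = +0.0051°.
ΔN = Δφ × 111100 = 244.4 m; ΔE = Δλ × 111100 × cos(17.8583°) = +0.0051 × 111100 × 0.951818 = 539.3 m.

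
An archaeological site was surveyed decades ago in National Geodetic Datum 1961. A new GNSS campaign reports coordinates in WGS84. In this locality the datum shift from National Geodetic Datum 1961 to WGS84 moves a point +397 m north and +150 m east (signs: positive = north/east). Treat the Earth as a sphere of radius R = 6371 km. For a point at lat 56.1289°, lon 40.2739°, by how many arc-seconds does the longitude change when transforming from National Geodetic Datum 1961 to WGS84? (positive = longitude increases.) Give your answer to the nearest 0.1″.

At latitude 56.1289°, cos φ = 0.557326.
One radian of longitude at latitude φ spans R cos φ, so Δλ = ΔE / (R cos φ) = 150.0 / (6371000 × 0.557326) = 4.2245e-05 rad = 8.714″.

Δλ = 8.7″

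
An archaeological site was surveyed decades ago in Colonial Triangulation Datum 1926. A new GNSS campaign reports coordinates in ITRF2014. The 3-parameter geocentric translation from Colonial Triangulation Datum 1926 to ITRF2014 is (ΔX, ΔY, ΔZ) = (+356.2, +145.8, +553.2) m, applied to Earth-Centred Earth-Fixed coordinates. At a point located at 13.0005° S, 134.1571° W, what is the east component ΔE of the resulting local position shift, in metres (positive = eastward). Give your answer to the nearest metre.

ΔE = 154 m

The local east axis at (φ, λ) is (−sin λ, cos λ, 0), so ΔE = −sin(-134.1571°)·356.2 + cos(-134.1571°)·145.8 = 153.98 m.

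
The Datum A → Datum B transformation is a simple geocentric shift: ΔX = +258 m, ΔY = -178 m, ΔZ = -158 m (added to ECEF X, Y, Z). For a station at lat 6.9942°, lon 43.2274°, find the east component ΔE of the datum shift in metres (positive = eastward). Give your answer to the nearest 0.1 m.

The local east axis at (φ, λ) is (−sin λ, cos λ, 0), so ΔE = −sin(43.2274°)·258 + cos(43.2274°)·(-178) = -306.40 m.

ΔE = -306.4 m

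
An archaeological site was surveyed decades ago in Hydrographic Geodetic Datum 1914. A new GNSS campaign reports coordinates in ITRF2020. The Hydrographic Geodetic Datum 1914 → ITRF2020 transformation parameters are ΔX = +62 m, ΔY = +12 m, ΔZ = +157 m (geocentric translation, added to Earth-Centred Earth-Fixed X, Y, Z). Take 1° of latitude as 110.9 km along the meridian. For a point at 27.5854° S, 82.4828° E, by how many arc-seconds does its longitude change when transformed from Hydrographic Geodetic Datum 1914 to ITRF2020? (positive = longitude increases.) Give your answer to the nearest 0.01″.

sin φ = -0.463070, cos φ = 0.886322, sin λ = 0.991406, cos λ = 0.130824.
East component: ΔE = −sin λ·ΔX + cos λ·ΔY = −(0.991406)(62) + (0.130824)(12) = -59.90 m.
1° of latitude spans 110900 m; at latitude φ, 1° of longitude spans that × cos φ = 98293.1 m, so Δλ = -59.90 / 98293.1 × 3600 = -2.194″.

Δλ = -2.19″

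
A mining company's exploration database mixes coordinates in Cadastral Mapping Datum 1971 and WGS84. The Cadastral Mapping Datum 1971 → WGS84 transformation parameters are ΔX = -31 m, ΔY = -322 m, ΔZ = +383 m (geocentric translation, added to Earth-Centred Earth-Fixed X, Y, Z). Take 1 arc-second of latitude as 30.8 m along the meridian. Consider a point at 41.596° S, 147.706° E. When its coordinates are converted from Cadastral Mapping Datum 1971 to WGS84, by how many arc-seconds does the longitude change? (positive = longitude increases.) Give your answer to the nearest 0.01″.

Δλ = 12.54″

sin φ = -0.663874, cos φ = 0.747844, sin λ = 0.534264, cos λ = -0.845318.
East component: ΔE = −sin λ·ΔX + cos λ·ΔY = −(0.534264)(-31) + (-0.845318)(-322) = 288.75 m.
1° of latitude spans 3600 × 30.80 = 110880 m; at latitude φ, 1° of longitude spans that × cos φ = 82921.0 m, so Δλ = 288.75 / 82921.0 × 3600 = 12.536″.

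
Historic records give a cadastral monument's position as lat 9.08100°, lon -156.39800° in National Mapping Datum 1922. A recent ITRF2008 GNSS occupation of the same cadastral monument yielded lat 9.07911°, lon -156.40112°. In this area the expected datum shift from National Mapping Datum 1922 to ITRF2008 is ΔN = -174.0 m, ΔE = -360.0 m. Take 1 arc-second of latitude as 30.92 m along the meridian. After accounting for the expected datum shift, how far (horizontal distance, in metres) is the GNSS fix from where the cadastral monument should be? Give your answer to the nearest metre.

Observed coordinate differences: Δφ = -0.00189°, Δλ = -0.00312°.
Converting to metres (1° lat = 111312 m, cos φ = 0.987466): observed ΔN = -210.4 m, observed ΔE = -342.9 m.
Subtracting the expected shift leaves a residual of -210.4 − (-174.0) = -36.4 m north and -342.9 − (-360.0) = 17.1 m east.
Residual distance = √((-36.4)² + 17.1²) = 40.2 m.

40 m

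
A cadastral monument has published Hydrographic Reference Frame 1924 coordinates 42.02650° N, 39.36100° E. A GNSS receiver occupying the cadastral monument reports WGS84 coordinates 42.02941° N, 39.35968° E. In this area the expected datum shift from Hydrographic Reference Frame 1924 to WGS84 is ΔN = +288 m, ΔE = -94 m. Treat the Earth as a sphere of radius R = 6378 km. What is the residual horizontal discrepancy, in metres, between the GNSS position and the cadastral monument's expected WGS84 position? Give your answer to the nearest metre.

Observed coordinate differences: Δφ = +0.00291°, Δλ = -0.00132°.
Converting to metres (1° lat = 111317 m, cos φ = 0.742835): observed ΔN = 323.9 m, observed ΔE = -109.2 m.
Subtracting the expected shift leaves a residual of 323.9 − (288) = 35.9 m north and -109.2 − (-94) = -15.2 m east.
Residual distance = √(35.9² + (-15.2)²) = 39.0 m.

39 m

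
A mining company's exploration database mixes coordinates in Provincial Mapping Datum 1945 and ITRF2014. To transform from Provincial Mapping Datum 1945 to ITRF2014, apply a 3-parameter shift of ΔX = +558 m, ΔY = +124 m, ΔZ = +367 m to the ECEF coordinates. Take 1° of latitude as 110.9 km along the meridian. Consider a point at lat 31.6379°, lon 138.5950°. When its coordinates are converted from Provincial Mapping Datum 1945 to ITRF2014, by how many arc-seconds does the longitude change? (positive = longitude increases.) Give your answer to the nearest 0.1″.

Δλ = -17.6″

sin φ = 0.524549, cos φ = 0.851380, sin λ = 0.661377, cos λ = -0.750053.
East component: ΔE = −sin λ·ΔX + cos λ·ΔY = −(0.661377)(558) + (-0.750053)(124) = -462.06 m.
1° of latitude spans 110900 m; at latitude φ, 1° of longitude spans that × cos φ = 94418.1 m, so Δλ = -462.06 / 94418.1 × 3600 = -17.617″.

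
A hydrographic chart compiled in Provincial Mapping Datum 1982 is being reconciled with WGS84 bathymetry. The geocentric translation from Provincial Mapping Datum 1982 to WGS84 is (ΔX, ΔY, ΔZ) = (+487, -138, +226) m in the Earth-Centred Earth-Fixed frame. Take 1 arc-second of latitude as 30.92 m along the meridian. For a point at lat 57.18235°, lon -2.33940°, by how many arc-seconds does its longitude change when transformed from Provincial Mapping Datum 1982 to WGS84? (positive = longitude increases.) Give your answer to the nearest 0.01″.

sin φ = 0.840400, cos φ = 0.541967, sin λ = -0.040819, cos λ = 0.999167.
East component: ΔE = −sin λ·ΔX + cos λ·ΔY = −(-0.040819)(487) + (0.999167)(-138) = -118.01 m.
1° of latitude spans 3600 × 30.92 = 111312 m; at latitude φ, 1° of longitude spans that × cos φ = 60327.4 m, so Δλ = -118.01 / 60327.4 × 3600 = -7.042″.

Δλ = -7.04″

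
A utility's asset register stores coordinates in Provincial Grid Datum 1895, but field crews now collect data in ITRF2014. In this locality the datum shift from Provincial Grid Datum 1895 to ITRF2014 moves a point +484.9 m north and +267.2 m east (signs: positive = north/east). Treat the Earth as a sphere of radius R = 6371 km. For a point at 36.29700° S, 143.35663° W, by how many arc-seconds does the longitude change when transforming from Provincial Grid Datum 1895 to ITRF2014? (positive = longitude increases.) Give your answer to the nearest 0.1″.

Δλ = 10.7″

At latitude -36.29700°, cos φ = 0.805959.
One radian of longitude at latitude φ spans R cos φ, so Δλ = ΔE / (R cos φ) = 267.2 / (6371000 × 0.805959) = 5.2037e-05 rad = 10.733″.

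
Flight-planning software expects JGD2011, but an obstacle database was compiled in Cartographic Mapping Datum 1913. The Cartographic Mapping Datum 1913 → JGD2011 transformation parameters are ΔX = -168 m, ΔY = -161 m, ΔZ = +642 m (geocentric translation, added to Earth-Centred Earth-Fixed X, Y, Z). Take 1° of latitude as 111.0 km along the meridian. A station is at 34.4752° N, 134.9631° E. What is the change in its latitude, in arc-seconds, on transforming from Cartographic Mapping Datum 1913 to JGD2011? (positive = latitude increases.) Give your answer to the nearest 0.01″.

Δφ = 17.08″

sin φ = 0.566049, cos φ = 0.824371, sin λ = 0.707562, cos λ = -0.706651.
North component: ΔN = −sin φ cos λ·ΔX − sin φ sin λ·ΔY + cos φ·ΔZ = −(0.566049)(-0.706651)(-168) − (0.566049)(0.707562)(-161) + (0.824371)(642) = 526.53 m.
1° of latitude spans 111000 m, so Δφ = 526.53 / 111000 × 3600 = 17.077″.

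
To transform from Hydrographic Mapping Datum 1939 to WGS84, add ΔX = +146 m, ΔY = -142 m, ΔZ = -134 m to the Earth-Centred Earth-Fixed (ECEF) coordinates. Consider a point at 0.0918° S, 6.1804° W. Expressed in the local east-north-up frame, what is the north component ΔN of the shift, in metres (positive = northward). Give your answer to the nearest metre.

ΔN = -134 m

The local north axis is (−sin φ cos λ, −sin φ sin λ, cos φ), giving ΔN = 0.233 + 0.024 − 134.000 = -133.74 m.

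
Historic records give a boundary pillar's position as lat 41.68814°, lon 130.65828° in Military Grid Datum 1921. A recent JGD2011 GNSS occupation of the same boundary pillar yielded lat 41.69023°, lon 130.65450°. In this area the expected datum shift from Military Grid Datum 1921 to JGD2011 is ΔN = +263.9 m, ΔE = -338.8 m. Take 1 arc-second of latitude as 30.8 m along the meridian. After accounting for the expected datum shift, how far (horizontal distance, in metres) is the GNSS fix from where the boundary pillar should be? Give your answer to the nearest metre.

Observed coordinate differences: Δφ = +0.00209°, Δλ = -0.00378°.
Converting to metres (1° lat = 110880 m, cos φ = 0.746776): observed ΔN = 231.7 m, observed ΔE = -313.0 m.
Subtracting the expected shift leaves a residual of 231.7 − (263.9) = -32.2 m north and -313.0 − (-338.8) = 25.8 m east.
Residual distance = √((-32.2)² + 25.8²) = 41.2 m.

41 m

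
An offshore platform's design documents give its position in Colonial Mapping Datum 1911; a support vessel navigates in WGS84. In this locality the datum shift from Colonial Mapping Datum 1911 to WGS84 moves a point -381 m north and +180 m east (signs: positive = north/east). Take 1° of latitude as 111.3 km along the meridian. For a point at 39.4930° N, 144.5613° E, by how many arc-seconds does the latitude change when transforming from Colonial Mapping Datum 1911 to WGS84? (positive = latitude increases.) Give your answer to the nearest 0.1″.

Δφ = -12.3″

1° of latitude = 111.3 km, so Δφ = -381.0 / 111300 = -0.0034232° = -12.323″.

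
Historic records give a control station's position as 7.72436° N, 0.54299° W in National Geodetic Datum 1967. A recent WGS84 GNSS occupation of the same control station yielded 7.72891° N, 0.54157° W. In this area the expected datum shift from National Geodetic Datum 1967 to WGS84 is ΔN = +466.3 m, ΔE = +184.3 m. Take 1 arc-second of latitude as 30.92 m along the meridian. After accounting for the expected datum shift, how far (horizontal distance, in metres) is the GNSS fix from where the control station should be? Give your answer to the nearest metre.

49 m

Observed coordinate differences: Δφ = +0.00455°, Δλ = +0.00142°.
Converting to metres (1° lat = 111312 m, cos φ = 0.990926): observed ΔN = 506.5 m, observed ΔE = 156.6 m.
Subtracting the expected shift leaves a residual of 506.5 − (466.3) = 40.2 m north and 156.6 − (184.3) = -27.7 m east.
Residual distance = √(40.2² + (-27.7)²) = 48.8 m.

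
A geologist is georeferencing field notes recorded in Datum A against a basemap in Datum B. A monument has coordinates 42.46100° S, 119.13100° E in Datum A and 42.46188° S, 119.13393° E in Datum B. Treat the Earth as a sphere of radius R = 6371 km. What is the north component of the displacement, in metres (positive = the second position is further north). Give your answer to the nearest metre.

ΔN = -98 m

Δφ = -42.46188° − -42.46100° = -0.00088°; Δλ = 119.13393° − 119.13100° = +0.00293°.
1° along a meridian = πR/180 = 111195 m.
ΔN = Δφ × 111195 = -97.9 m; ΔE = Δλ × 111195 × cos(-42.46100°) = +0.00293 × 111195 × 0.737737 = 240.4 m.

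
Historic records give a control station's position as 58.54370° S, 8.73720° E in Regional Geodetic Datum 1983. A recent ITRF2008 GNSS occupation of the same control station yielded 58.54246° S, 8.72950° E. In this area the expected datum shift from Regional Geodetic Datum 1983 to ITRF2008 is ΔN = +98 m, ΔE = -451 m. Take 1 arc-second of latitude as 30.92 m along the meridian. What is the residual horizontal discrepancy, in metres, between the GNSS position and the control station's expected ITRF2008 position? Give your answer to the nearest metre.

40 m

Observed coordinate differences: Δφ = +0.00124°, Δλ = -0.00770°.
Converting to metres (1° lat = 111312 m, cos φ = 0.521848): observed ΔN = 138.0 m, observed ΔE = -447.3 m.
Subtracting the expected shift leaves a residual of 138.0 − (98) = 40.0 m north and -447.3 − (-451) = 3.7 m east.
Residual distance = √(40.0² + 3.7²) = 40.2 m.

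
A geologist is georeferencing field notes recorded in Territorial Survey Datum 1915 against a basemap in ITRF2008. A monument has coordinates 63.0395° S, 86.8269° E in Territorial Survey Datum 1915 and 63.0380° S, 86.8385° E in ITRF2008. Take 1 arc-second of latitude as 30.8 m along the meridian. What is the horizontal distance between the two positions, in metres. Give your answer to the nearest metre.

Δφ = -63.0380° − -63.0395° = +0.0015°; Δλ = 86.8385° − 86.8269° = +0.0116°.
1° of latitude = 3600 × 30.80 = 110880 m.
ΔN = Δφ × 110880 = 166.3 m; ΔE = Δλ × 110880 × cos(-63.0395°) = +0.0116 × 110880 × 0.453376 = 583.1 m.
Distance = √(ΔE² + ΔN²) = √(583.1² + 166.3²) = 606.4 m.

606 m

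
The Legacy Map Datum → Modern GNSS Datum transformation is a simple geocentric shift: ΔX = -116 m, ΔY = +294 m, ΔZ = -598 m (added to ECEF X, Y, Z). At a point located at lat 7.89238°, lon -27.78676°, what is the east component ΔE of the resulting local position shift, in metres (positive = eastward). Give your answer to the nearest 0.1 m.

ΔE = 206.0 m

The local east axis at (φ, λ) is (−sin λ, cos λ, 0), so ΔE = −sin(-27.78676°)·(-116) + cos(-27.78676°)·294 = 206.02 m.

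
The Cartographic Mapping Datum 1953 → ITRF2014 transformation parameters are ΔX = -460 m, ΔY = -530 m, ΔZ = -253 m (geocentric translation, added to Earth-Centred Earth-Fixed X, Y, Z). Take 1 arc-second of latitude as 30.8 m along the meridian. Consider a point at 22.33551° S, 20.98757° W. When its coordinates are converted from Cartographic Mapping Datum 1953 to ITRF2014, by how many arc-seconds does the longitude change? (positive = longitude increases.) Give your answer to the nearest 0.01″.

sin φ = -0.380030, cos φ = 0.924974, sin λ = -0.358165, cos λ = 0.933658.
East component: ΔE = −sin λ·ΔX + cos λ·ΔY = −(-0.358165)(-460) + (0.933658)(-530) = -659.59 m.
1° of latitude spans 3600 × 30.80 = 110880 m; at latitude φ, 1° of longitude spans that × cos φ = 102561.2 m, so Δλ = -659.59 / 102561.2 × 3600 = -23.152″.

Δλ = -23.15″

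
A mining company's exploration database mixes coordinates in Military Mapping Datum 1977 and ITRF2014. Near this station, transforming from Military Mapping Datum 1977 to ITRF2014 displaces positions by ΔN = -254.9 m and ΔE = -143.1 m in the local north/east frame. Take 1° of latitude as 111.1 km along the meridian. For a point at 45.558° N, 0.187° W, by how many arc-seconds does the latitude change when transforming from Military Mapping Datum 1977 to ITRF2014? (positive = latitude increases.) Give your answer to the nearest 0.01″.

Δφ = -8.26″

1° of latitude = 111.1 km, so Δφ = -254.9 / 111100 = -0.0022943° = -8.260″.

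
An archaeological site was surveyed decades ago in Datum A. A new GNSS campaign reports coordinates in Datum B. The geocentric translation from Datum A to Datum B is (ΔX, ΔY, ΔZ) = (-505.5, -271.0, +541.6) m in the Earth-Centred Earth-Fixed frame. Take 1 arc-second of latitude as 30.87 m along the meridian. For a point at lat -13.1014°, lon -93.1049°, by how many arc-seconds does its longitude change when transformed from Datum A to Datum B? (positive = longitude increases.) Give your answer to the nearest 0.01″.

sin φ = -0.226675, cos φ = 0.973970, sin λ = -0.998532, cos λ = -0.054164.
East component: ΔE = −sin λ·ΔX + cos λ·ΔY = −(-0.998532)(-505.5) + (-0.054164)(-271.0) = -490.08 m.
1° of latitude spans 3600 × 30.87 = 111132 m; at latitude φ, 1° of longitude spans that × cos φ = 108239.3 m, so Δλ = -490.08 / 108239.3 × 3600 = -16.300″.

Δλ = -16.30″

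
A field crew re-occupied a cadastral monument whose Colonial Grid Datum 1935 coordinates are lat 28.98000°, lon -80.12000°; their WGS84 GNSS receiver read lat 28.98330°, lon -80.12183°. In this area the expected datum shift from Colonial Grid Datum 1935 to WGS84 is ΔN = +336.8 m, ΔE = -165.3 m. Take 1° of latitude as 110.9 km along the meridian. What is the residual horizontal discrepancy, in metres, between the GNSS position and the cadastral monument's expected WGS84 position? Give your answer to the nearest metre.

Observed coordinate differences: Δφ = +0.00330°, Δλ = -0.00183°.
Converting to metres (1° lat = 110900 m, cos φ = 0.874789): observed ΔN = 366.0 m, observed ΔE = -177.5 m.
Subtracting the expected shift leaves a residual of 366.0 − (336.8) = 29.2 m north and -177.5 − (-165.3) = -12.2 m east.
Residual distance = √(29.2² + (-12.2)²) = 31.6 m.

32 m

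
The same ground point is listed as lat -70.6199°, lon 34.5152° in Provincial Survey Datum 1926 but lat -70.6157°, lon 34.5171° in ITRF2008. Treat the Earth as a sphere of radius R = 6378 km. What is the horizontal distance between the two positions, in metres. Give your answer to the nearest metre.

473 m

Δφ = -70.6157° − -70.6199° = +0.0042°; Δλ = 34.5171° − 34.5152° = +0.0019°.
1° along a meridian = πR/180 = 111317 m.
ΔN = Δφ × 111317 = 467.5 m; ΔE = Δλ × 111317 × cos(-70.6199°) = +0.0019 × 111317 × 0.331834 = 70.2 m.
Distance = √(ΔE² + ΔN²) = √(70.2² + 467.5²) = 472.8 m.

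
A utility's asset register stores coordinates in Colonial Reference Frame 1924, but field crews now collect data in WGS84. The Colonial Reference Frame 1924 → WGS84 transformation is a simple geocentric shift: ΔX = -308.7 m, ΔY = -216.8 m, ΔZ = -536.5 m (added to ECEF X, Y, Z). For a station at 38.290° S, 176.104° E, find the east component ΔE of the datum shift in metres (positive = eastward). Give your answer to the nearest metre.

ΔE = 237 m

At φ = -38.290°, λ = 176.104°: sin φ = -0.619642, cos φ = 0.784885, sin λ = 0.067946, cos λ = -0.997689.
ΔE = −sin λ·ΔX + cos λ·ΔY = −(0.067946)·(-308.7) + (-0.997689)·(-216.8) = 237.27 m.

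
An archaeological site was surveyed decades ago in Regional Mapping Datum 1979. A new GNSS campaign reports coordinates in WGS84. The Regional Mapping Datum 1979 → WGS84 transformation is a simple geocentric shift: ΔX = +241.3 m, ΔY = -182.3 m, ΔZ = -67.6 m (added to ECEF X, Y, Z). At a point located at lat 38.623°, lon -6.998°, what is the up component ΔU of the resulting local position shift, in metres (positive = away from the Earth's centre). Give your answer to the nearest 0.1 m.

ΔU = 162.3 m

The local up (radial) axis is (cos φ cos λ, cos φ sin λ, sin φ), giving ΔU = 187.116 + 17.352 − 42.195 = 162.27 m.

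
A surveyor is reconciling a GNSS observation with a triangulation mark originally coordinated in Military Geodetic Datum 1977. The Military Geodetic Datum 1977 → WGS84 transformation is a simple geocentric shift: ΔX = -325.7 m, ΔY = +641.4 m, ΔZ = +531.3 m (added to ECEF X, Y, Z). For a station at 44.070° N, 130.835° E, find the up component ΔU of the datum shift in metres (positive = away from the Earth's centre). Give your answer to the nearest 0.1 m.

At φ = 44.070°, λ = 130.835°: sin φ = 0.695537, cos φ = 0.718491, sin λ = 0.756596, cos λ = -0.653883.
ΔU = cos φ cos λ·ΔX + cos φ sin λ·ΔY + sin φ·ΔZ = (0.718491)(-0.653883)(-325.7) + (0.718491)(0.756596)(641.4) + (0.695537)(531.3) = 871.22 m.

ΔU = 871.2 m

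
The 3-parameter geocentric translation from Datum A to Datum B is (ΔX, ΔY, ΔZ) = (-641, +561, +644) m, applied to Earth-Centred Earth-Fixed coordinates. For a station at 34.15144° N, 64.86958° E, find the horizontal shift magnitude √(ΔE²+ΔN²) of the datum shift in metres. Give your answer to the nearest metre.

At φ = 34.15144°, λ = 64.86958°: sin φ = 0.561382, cos φ = 0.827557, sin λ = 0.905343, cos λ = 0.424680.
ΔE = −sin λ·ΔX + cos λ·ΔY = −(0.905343)·(-641) + (0.424680)·(561) = 818.57 m.
ΔN = −sin φ cos λ·ΔX − sin φ sin λ·ΔY + cos φ·ΔZ = −(0.561382)(0.424680)(-641) − (0.561382)(0.905343)(561) + (0.827557)(644) = 400.64 m.
Horizontal magnitude = √(ΔE² + ΔN²) = √(818.57² + 400.64²) = 911.36 m.

911 m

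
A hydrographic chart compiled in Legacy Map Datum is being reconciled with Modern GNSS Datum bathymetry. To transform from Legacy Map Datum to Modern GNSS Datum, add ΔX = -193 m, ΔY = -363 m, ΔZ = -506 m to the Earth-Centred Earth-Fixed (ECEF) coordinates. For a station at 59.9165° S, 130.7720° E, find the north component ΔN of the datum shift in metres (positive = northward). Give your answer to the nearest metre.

ΔN = -382 m

At φ = -59.9165°, λ = 130.7720°: sin φ = -0.865296, cos φ = 0.501262, sin λ = 0.757314, cos λ = -0.653051.
ΔN = −sin φ cos λ·ΔX − sin φ sin λ·ΔY + cos φ·ΔZ = −(-0.865296)(-0.653051)(-193) − (-0.865296)(0.757314)(-363) + (0.501262)(-506) = -382.45 m.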